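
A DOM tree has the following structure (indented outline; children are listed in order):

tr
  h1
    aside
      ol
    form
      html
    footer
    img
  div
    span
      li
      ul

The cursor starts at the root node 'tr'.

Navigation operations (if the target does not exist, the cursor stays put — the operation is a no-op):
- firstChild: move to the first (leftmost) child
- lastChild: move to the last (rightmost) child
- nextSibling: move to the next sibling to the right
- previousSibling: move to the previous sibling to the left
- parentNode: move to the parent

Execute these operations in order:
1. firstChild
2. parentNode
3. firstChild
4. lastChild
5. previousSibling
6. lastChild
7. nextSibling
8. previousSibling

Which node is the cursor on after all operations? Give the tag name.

After 1 (firstChild): h1
After 2 (parentNode): tr
After 3 (firstChild): h1
After 4 (lastChild): img
After 5 (previousSibling): footer
After 6 (lastChild): footer (no-op, stayed)
After 7 (nextSibling): img
After 8 (previousSibling): footer

Answer: footer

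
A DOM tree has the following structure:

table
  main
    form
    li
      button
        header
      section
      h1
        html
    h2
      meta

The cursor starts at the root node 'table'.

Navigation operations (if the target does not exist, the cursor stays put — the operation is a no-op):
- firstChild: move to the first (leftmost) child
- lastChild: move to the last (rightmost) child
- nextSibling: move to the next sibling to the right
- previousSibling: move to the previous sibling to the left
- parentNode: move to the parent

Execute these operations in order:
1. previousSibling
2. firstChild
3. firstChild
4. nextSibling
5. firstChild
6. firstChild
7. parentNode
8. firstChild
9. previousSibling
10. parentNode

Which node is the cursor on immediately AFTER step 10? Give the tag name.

After 1 (previousSibling): table (no-op, stayed)
After 2 (firstChild): main
After 3 (firstChild): form
After 4 (nextSibling): li
After 5 (firstChild): button
After 6 (firstChild): header
After 7 (parentNode): button
After 8 (firstChild): header
After 9 (previousSibling): header (no-op, stayed)
After 10 (parentNode): button

Answer: button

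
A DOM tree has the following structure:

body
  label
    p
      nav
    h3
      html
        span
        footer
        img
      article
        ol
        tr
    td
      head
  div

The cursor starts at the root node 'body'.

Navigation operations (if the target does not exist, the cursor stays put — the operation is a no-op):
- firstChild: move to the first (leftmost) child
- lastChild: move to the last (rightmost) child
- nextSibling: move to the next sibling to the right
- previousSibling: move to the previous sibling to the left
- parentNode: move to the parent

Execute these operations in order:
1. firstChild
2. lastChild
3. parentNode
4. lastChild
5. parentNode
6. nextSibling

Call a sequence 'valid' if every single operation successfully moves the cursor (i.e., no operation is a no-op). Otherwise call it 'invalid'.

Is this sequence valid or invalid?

Answer: valid

Derivation:
After 1 (firstChild): label
After 2 (lastChild): td
After 3 (parentNode): label
After 4 (lastChild): td
After 5 (parentNode): label
After 6 (nextSibling): div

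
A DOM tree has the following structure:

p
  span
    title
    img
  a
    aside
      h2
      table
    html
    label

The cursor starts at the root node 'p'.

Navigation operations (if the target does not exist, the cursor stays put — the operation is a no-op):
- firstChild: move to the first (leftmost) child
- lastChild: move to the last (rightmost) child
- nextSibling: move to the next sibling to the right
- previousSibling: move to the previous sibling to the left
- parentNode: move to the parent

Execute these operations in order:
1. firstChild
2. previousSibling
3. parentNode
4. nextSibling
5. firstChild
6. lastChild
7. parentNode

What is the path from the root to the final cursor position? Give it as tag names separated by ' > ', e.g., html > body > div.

After 1 (firstChild): span
After 2 (previousSibling): span (no-op, stayed)
After 3 (parentNode): p
After 4 (nextSibling): p (no-op, stayed)
After 5 (firstChild): span
After 6 (lastChild): img
After 7 (parentNode): span

Answer: p > span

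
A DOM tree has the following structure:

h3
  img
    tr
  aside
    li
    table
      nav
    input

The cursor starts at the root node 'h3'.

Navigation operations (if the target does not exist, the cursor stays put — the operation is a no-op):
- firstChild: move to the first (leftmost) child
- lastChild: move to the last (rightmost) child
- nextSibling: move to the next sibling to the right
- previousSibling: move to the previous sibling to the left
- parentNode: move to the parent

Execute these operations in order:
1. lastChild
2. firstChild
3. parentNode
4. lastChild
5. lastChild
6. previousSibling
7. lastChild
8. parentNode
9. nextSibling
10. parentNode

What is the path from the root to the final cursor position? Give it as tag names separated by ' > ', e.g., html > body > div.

Answer: h3 > aside

Derivation:
After 1 (lastChild): aside
After 2 (firstChild): li
After 3 (parentNode): aside
After 4 (lastChild): input
After 5 (lastChild): input (no-op, stayed)
After 6 (previousSibling): table
After 7 (lastChild): nav
After 8 (parentNode): table
After 9 (nextSibling): input
After 10 (parentNode): aside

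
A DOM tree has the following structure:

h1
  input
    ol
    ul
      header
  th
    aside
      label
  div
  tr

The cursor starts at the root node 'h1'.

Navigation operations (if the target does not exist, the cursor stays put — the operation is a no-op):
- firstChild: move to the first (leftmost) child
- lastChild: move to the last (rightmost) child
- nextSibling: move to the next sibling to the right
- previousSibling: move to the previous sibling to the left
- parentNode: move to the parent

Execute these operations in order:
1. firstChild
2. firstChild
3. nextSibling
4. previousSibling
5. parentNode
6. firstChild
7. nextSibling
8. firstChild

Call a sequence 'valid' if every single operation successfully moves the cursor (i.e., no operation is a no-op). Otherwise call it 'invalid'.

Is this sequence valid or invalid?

After 1 (firstChild): input
After 2 (firstChild): ol
After 3 (nextSibling): ul
After 4 (previousSibling): ol
After 5 (parentNode): input
After 6 (firstChild): ol
After 7 (nextSibling): ul
After 8 (firstChild): header

Answer: valid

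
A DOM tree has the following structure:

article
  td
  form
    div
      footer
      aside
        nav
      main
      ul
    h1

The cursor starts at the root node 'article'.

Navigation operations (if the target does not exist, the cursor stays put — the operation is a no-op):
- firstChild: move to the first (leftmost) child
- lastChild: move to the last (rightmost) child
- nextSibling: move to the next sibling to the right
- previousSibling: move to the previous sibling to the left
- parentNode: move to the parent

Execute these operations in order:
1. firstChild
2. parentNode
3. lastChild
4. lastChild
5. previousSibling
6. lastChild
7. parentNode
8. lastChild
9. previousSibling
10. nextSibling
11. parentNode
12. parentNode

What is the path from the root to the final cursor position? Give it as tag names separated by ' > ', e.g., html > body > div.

After 1 (firstChild): td
After 2 (parentNode): article
After 3 (lastChild): form
After 4 (lastChild): h1
After 5 (previousSibling): div
After 6 (lastChild): ul
After 7 (parentNode): div
After 8 (lastChild): ul
After 9 (previousSibling): main
After 10 (nextSibling): ul
After 11 (parentNode): div
After 12 (parentNode): form

Answer: article > form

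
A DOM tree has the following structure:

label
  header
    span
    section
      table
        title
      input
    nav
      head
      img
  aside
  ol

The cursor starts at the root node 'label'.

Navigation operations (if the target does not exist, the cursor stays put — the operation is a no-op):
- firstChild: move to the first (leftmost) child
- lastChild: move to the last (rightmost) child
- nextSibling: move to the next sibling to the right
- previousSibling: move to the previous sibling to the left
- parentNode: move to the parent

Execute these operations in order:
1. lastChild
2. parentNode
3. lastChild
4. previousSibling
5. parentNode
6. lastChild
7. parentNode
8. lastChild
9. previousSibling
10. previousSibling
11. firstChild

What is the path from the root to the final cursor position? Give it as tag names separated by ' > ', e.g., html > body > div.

Answer: label > header > span

Derivation:
After 1 (lastChild): ol
After 2 (parentNode): label
After 3 (lastChild): ol
After 4 (previousSibling): aside
After 5 (parentNode): label
After 6 (lastChild): ol
After 7 (parentNode): label
After 8 (lastChild): ol
After 9 (previousSibling): aside
After 10 (previousSibling): header
After 11 (firstChild): span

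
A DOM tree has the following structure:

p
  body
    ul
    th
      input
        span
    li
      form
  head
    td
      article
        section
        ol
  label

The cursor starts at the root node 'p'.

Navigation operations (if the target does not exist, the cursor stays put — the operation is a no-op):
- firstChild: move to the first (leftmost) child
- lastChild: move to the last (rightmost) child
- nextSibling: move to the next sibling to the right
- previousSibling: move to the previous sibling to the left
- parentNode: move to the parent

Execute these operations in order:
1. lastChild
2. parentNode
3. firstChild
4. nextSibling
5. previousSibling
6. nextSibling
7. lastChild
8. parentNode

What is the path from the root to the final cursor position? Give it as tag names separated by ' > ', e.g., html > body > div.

After 1 (lastChild): label
After 2 (parentNode): p
After 3 (firstChild): body
After 4 (nextSibling): head
After 5 (previousSibling): body
After 6 (nextSibling): head
After 7 (lastChild): td
After 8 (parentNode): head

Answer: p > head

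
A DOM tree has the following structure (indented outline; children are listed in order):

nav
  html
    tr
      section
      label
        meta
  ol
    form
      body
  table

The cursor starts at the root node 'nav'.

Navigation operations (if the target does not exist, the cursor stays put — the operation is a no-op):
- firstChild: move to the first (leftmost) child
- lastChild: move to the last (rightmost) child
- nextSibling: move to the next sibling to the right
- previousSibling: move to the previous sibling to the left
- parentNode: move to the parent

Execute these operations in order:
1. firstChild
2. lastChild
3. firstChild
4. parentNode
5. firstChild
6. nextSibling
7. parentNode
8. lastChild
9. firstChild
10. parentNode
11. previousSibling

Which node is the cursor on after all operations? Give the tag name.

After 1 (firstChild): html
After 2 (lastChild): tr
After 3 (firstChild): section
After 4 (parentNode): tr
After 5 (firstChild): section
After 6 (nextSibling): label
After 7 (parentNode): tr
After 8 (lastChild): label
After 9 (firstChild): meta
After 10 (parentNode): label
After 11 (previousSibling): section

Answer: section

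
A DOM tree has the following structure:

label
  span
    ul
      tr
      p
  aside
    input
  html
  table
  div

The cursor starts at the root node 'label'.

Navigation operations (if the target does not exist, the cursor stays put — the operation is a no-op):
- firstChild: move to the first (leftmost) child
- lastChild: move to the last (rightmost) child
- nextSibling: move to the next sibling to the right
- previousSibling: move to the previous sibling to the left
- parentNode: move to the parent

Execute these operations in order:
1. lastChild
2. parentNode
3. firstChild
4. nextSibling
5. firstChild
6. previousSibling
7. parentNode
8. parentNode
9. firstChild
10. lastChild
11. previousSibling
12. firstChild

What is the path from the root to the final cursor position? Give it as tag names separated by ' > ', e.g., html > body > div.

Answer: label > span > ul > tr

Derivation:
After 1 (lastChild): div
After 2 (parentNode): label
After 3 (firstChild): span
After 4 (nextSibling): aside
After 5 (firstChild): input
After 6 (previousSibling): input (no-op, stayed)
After 7 (parentNode): aside
After 8 (parentNode): label
After 9 (firstChild): span
After 10 (lastChild): ul
After 11 (previousSibling): ul (no-op, stayed)
After 12 (firstChild): tr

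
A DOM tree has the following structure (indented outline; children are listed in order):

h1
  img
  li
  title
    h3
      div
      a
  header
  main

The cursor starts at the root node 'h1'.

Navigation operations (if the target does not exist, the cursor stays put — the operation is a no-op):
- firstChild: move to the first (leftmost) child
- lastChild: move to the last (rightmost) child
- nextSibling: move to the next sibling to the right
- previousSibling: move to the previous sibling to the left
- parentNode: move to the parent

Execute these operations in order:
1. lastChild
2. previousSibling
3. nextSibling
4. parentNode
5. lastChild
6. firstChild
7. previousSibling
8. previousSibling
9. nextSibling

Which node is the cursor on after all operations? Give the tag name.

Answer: header

Derivation:
After 1 (lastChild): main
After 2 (previousSibling): header
After 3 (nextSibling): main
After 4 (parentNode): h1
After 5 (lastChild): main
After 6 (firstChild): main (no-op, stayed)
After 7 (previousSibling): header
After 8 (previousSibling): title
After 9 (nextSibling): header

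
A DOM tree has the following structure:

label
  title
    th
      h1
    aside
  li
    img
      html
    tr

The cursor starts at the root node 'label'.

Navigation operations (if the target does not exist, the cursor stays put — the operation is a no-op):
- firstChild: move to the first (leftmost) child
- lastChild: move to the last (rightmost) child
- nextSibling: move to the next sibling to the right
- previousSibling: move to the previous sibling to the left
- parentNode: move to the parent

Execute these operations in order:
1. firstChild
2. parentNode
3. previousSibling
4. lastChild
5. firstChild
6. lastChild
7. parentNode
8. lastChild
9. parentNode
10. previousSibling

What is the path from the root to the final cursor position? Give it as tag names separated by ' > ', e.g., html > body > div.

Answer: label > li > img

Derivation:
After 1 (firstChild): title
After 2 (parentNode): label
After 3 (previousSibling): label (no-op, stayed)
After 4 (lastChild): li
After 5 (firstChild): img
After 6 (lastChild): html
After 7 (parentNode): img
After 8 (lastChild): html
After 9 (parentNode): img
After 10 (previousSibling): img (no-op, stayed)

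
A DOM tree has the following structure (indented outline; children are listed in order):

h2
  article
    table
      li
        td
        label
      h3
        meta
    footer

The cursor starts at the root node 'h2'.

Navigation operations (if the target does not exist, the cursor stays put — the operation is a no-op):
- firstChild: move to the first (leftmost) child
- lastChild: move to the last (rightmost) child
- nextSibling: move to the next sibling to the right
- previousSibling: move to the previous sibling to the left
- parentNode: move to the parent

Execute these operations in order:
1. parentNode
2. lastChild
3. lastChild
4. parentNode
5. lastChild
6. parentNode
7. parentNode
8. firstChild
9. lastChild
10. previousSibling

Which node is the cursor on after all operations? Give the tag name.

After 1 (parentNode): h2 (no-op, stayed)
After 2 (lastChild): article
After 3 (lastChild): footer
After 4 (parentNode): article
After 5 (lastChild): footer
After 6 (parentNode): article
After 7 (parentNode): h2
After 8 (firstChild): article
After 9 (lastChild): footer
After 10 (previousSibling): table

Answer: table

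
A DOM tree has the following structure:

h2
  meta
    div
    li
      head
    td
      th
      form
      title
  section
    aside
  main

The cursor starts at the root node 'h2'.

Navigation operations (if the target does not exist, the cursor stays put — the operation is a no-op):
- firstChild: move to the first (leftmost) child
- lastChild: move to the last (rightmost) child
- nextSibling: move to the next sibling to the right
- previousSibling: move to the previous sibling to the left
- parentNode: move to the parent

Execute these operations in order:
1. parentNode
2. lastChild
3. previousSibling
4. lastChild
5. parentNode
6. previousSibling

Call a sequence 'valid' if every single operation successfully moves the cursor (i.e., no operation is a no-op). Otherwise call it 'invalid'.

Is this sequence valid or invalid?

Answer: invalid

Derivation:
After 1 (parentNode): h2 (no-op, stayed)
After 2 (lastChild): main
After 3 (previousSibling): section
After 4 (lastChild): aside
After 5 (parentNode): section
After 6 (previousSibling): meta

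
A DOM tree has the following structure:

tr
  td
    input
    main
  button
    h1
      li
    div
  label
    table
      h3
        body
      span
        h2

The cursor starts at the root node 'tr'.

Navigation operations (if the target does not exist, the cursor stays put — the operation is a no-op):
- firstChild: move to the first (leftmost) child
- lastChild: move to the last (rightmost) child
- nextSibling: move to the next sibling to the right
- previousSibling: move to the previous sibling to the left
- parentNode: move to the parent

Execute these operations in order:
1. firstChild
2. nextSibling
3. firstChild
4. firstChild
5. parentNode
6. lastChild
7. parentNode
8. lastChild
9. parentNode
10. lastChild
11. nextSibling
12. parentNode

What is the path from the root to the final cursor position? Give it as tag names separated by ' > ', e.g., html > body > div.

After 1 (firstChild): td
After 2 (nextSibling): button
After 3 (firstChild): h1
After 4 (firstChild): li
After 5 (parentNode): h1
After 6 (lastChild): li
After 7 (parentNode): h1
After 8 (lastChild): li
After 9 (parentNode): h1
After 10 (lastChild): li
After 11 (nextSibling): li (no-op, stayed)
After 12 (parentNode): h1

Answer: tr > button > h1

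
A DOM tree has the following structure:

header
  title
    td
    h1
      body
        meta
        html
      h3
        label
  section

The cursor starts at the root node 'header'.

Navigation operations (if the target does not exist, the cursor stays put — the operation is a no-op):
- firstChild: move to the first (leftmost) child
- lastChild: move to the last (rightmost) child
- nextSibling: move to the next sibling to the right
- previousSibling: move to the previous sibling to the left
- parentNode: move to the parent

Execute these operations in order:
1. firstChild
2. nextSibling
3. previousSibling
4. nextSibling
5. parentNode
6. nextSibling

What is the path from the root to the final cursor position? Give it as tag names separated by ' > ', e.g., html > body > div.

Answer: header

Derivation:
After 1 (firstChild): title
After 2 (nextSibling): section
After 3 (previousSibling): title
After 4 (nextSibling): section
After 5 (parentNode): header
After 6 (nextSibling): header (no-op, stayed)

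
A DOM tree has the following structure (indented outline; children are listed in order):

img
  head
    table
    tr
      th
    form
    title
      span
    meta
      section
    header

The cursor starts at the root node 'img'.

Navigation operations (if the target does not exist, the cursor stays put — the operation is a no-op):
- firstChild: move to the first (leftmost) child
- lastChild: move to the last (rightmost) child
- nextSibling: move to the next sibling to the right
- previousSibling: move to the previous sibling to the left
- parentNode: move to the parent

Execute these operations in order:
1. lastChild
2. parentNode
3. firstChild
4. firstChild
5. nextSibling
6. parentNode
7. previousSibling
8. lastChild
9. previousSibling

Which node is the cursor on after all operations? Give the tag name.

After 1 (lastChild): head
After 2 (parentNode): img
After 3 (firstChild): head
After 4 (firstChild): table
After 5 (nextSibling): tr
After 6 (parentNode): head
After 7 (previousSibling): head (no-op, stayed)
After 8 (lastChild): header
After 9 (previousSibling): meta

Answer: meta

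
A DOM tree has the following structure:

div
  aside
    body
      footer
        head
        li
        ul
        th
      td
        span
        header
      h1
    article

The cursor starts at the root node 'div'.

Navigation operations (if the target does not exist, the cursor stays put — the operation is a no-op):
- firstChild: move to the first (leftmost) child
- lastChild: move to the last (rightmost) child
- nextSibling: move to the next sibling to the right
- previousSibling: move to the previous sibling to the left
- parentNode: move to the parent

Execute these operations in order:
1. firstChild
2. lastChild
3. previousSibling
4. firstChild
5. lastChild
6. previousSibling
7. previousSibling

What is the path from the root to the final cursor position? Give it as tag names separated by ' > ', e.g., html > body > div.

After 1 (firstChild): aside
After 2 (lastChild): article
After 3 (previousSibling): body
After 4 (firstChild): footer
After 5 (lastChild): th
After 6 (previousSibling): ul
After 7 (previousSibling): li

Answer: div > aside > body > footer > li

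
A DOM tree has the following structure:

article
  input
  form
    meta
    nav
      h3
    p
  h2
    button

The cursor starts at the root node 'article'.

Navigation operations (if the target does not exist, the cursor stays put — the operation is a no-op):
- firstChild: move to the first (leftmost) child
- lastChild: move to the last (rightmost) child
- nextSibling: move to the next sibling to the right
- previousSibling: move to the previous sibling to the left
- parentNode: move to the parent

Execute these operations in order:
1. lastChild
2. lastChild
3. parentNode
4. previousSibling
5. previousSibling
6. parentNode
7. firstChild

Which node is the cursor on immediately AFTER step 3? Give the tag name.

After 1 (lastChild): h2
After 2 (lastChild): button
After 3 (parentNode): h2

Answer: h2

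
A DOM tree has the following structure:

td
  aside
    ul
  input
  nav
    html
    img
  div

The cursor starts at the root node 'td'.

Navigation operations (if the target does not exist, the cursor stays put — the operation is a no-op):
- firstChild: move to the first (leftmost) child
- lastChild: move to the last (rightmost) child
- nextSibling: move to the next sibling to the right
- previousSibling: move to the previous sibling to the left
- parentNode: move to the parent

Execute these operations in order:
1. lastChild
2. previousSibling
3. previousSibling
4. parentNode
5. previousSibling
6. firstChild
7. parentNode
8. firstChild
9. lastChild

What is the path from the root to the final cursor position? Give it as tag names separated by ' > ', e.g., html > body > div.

Answer: td > aside > ul

Derivation:
After 1 (lastChild): div
After 2 (previousSibling): nav
After 3 (previousSibling): input
After 4 (parentNode): td
After 5 (previousSibling): td (no-op, stayed)
After 6 (firstChild): aside
After 7 (parentNode): td
After 8 (firstChild): aside
After 9 (lastChild): ul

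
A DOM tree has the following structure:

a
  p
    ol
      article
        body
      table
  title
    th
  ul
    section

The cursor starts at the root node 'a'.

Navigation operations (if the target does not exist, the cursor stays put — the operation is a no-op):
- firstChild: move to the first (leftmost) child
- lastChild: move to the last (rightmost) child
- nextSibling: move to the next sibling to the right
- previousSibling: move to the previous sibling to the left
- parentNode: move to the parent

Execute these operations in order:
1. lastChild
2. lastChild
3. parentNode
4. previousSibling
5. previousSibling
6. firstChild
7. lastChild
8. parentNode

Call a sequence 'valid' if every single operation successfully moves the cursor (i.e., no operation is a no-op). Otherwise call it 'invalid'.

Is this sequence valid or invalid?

After 1 (lastChild): ul
After 2 (lastChild): section
After 3 (parentNode): ul
After 4 (previousSibling): title
After 5 (previousSibling): p
After 6 (firstChild): ol
After 7 (lastChild): table
After 8 (parentNode): ol

Answer: valid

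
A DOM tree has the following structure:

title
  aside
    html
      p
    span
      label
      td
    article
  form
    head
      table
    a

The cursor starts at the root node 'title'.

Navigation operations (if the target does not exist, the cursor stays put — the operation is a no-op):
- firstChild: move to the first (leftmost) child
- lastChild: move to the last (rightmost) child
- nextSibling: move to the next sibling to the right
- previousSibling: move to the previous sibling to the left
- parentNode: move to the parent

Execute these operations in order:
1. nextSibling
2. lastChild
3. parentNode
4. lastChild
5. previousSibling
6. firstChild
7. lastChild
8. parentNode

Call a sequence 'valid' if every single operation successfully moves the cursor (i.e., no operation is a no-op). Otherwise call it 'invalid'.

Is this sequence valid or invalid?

After 1 (nextSibling): title (no-op, stayed)
After 2 (lastChild): form
After 3 (parentNode): title
After 4 (lastChild): form
After 5 (previousSibling): aside
After 6 (firstChild): html
After 7 (lastChild): p
After 8 (parentNode): html

Answer: invalid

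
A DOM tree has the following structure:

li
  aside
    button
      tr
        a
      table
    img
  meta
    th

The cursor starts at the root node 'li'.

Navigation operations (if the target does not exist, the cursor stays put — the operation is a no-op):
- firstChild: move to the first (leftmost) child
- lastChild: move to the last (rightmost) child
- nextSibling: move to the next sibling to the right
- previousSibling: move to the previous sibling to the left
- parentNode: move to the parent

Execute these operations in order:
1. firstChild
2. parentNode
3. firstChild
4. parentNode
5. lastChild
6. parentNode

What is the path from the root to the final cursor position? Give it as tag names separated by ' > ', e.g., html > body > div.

After 1 (firstChild): aside
After 2 (parentNode): li
After 3 (firstChild): aside
After 4 (parentNode): li
After 5 (lastChild): meta
After 6 (parentNode): li

Answer: li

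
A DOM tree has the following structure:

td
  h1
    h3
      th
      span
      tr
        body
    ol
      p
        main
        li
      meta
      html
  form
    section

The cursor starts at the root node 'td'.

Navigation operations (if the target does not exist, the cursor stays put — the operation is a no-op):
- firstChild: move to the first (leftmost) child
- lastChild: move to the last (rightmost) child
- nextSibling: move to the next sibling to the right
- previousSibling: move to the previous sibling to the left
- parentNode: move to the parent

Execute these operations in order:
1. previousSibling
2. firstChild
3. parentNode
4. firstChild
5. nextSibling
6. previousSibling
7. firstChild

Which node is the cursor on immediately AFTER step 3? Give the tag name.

Answer: td

Derivation:
After 1 (previousSibling): td (no-op, stayed)
After 2 (firstChild): h1
After 3 (parentNode): td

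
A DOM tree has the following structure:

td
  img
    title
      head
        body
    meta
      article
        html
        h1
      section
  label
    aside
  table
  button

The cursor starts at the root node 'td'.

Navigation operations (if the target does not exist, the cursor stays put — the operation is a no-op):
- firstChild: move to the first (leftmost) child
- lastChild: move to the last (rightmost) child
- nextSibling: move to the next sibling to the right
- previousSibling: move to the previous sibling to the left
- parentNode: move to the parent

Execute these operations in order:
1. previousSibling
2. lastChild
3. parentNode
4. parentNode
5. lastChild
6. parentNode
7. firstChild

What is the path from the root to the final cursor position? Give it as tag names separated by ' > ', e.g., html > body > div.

After 1 (previousSibling): td (no-op, stayed)
After 2 (lastChild): button
After 3 (parentNode): td
After 4 (parentNode): td (no-op, stayed)
After 5 (lastChild): button
After 6 (parentNode): td
After 7 (firstChild): img

Answer: td > img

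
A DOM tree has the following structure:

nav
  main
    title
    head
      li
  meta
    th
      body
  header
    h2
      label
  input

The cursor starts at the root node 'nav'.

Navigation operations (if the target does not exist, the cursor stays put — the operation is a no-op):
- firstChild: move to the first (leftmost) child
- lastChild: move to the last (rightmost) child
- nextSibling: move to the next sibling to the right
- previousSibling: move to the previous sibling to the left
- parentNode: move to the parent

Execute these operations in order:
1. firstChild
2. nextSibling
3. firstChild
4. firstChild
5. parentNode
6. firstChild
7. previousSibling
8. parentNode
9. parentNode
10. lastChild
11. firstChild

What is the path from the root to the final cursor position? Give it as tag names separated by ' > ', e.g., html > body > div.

After 1 (firstChild): main
After 2 (nextSibling): meta
After 3 (firstChild): th
After 4 (firstChild): body
After 5 (parentNode): th
After 6 (firstChild): body
After 7 (previousSibling): body (no-op, stayed)
After 8 (parentNode): th
After 9 (parentNode): meta
After 10 (lastChild): th
After 11 (firstChild): body

Answer: nav > meta > th > body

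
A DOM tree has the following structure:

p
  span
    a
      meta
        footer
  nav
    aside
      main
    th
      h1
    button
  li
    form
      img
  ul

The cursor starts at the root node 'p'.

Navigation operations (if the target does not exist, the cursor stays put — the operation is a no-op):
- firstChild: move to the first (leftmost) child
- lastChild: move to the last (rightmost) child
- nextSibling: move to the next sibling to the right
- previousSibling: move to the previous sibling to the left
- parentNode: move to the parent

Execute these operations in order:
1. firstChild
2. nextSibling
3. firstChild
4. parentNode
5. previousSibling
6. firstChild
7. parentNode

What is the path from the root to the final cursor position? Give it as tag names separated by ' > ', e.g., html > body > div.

Answer: p > span

Derivation:
After 1 (firstChild): span
After 2 (nextSibling): nav
After 3 (firstChild): aside
After 4 (parentNode): nav
After 5 (previousSibling): span
After 6 (firstChild): a
After 7 (parentNode): span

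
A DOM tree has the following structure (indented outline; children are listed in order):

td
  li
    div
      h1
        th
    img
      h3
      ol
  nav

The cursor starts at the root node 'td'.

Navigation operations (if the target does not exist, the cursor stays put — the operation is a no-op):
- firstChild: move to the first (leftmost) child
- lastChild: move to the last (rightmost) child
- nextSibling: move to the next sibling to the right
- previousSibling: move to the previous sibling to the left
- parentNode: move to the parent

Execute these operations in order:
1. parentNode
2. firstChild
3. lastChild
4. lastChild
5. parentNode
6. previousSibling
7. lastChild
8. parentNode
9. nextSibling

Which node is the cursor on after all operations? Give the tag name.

Answer: img

Derivation:
After 1 (parentNode): td (no-op, stayed)
After 2 (firstChild): li
After 3 (lastChild): img
After 4 (lastChild): ol
After 5 (parentNode): img
After 6 (previousSibling): div
After 7 (lastChild): h1
After 8 (parentNode): div
After 9 (nextSibling): img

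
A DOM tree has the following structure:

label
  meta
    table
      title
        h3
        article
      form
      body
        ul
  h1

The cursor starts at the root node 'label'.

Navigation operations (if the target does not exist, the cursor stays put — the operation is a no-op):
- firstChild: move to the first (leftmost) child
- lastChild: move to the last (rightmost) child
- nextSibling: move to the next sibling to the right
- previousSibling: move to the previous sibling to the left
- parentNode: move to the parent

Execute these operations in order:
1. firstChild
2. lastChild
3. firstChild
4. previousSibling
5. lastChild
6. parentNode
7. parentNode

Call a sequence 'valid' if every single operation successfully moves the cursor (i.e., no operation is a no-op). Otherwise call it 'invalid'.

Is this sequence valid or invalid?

After 1 (firstChild): meta
After 2 (lastChild): table
After 3 (firstChild): title
After 4 (previousSibling): title (no-op, stayed)
After 5 (lastChild): article
After 6 (parentNode): title
After 7 (parentNode): table

Answer: invalid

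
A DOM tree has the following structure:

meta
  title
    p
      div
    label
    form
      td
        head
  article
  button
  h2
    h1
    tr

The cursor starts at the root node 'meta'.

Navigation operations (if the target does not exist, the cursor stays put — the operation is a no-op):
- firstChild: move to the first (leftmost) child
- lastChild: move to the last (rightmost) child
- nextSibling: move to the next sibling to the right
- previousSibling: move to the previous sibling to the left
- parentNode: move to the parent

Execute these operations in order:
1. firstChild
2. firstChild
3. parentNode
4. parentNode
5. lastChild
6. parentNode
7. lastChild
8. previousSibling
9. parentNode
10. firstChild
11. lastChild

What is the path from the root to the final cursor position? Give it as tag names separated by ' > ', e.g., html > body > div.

After 1 (firstChild): title
After 2 (firstChild): p
After 3 (parentNode): title
After 4 (parentNode): meta
After 5 (lastChild): h2
After 6 (parentNode): meta
After 7 (lastChild): h2
After 8 (previousSibling): button
After 9 (parentNode): meta
After 10 (firstChild): title
After 11 (lastChild): form

Answer: meta > title > form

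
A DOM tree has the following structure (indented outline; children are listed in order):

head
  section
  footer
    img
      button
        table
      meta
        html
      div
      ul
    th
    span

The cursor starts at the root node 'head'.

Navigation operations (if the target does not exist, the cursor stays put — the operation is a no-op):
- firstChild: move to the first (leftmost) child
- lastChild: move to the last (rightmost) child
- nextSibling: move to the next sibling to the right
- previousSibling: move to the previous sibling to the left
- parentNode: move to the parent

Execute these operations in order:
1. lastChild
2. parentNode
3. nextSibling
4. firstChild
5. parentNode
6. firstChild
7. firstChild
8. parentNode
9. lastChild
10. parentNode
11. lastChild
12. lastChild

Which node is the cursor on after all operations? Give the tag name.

After 1 (lastChild): footer
After 2 (parentNode): head
After 3 (nextSibling): head (no-op, stayed)
After 4 (firstChild): section
After 5 (parentNode): head
After 6 (firstChild): section
After 7 (firstChild): section (no-op, stayed)
After 8 (parentNode): head
After 9 (lastChild): footer
After 10 (parentNode): head
After 11 (lastChild): footer
After 12 (lastChild): span

Answer: span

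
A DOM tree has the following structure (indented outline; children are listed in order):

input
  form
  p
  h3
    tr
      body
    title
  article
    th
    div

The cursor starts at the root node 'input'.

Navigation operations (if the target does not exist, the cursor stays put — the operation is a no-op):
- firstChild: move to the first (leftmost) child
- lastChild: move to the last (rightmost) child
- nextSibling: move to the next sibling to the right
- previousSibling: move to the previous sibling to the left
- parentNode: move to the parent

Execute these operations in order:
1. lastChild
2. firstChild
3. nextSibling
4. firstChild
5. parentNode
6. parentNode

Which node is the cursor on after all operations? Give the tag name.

After 1 (lastChild): article
After 2 (firstChild): th
After 3 (nextSibling): div
After 4 (firstChild): div (no-op, stayed)
After 5 (parentNode): article
After 6 (parentNode): input

Answer: input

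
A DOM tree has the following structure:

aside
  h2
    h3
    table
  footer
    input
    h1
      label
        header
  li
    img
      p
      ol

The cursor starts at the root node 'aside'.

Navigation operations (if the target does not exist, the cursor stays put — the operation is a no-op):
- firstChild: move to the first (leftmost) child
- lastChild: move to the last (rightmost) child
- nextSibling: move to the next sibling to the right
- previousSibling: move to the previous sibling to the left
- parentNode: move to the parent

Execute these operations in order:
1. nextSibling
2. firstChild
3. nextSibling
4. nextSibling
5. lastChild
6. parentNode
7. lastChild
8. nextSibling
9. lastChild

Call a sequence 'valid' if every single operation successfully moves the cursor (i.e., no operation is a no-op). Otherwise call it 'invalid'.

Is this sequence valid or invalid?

After 1 (nextSibling): aside (no-op, stayed)
After 2 (firstChild): h2
After 3 (nextSibling): footer
After 4 (nextSibling): li
After 5 (lastChild): img
After 6 (parentNode): li
After 7 (lastChild): img
After 8 (nextSibling): img (no-op, stayed)
After 9 (lastChild): ol

Answer: invalid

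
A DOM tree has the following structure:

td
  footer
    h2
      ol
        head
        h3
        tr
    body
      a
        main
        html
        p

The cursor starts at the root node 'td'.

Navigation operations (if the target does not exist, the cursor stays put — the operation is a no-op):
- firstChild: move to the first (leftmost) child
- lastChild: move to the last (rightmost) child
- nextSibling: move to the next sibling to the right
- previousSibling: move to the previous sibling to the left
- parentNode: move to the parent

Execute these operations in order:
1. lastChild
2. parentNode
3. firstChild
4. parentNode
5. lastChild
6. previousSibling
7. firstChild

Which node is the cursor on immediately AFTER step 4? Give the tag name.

After 1 (lastChild): footer
After 2 (parentNode): td
After 3 (firstChild): footer
After 4 (parentNode): td

Answer: td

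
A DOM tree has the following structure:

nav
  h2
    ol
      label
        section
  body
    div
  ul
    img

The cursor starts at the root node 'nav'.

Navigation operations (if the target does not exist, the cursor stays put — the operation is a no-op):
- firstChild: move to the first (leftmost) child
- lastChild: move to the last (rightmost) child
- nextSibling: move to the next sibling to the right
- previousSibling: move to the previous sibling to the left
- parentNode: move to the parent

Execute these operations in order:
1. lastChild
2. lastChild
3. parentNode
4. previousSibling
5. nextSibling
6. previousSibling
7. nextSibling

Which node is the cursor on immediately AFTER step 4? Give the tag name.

After 1 (lastChild): ul
After 2 (lastChild): img
After 3 (parentNode): ul
After 4 (previousSibling): body

Answer: body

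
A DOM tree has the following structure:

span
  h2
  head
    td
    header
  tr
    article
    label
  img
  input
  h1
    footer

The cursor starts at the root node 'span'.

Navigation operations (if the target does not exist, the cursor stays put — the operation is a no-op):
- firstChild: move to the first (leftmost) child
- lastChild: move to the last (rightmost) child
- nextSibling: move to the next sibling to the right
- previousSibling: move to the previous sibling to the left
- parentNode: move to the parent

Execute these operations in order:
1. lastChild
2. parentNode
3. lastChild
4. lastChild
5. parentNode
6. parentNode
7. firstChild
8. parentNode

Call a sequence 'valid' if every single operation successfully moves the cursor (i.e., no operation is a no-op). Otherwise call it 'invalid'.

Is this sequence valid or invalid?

Answer: valid

Derivation:
After 1 (lastChild): h1
After 2 (parentNode): span
After 3 (lastChild): h1
After 4 (lastChild): footer
After 5 (parentNode): h1
After 6 (parentNode): span
After 7 (firstChild): h2
After 8 (parentNode): span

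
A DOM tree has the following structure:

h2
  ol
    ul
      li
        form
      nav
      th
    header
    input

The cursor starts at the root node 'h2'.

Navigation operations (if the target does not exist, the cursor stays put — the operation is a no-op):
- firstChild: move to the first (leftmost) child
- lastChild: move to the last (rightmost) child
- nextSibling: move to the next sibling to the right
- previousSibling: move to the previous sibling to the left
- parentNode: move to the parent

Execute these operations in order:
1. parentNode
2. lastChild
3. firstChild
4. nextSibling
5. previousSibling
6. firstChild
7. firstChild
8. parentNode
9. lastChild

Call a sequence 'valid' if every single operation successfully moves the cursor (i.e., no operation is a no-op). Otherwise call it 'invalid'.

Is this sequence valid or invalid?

After 1 (parentNode): h2 (no-op, stayed)
After 2 (lastChild): ol
After 3 (firstChild): ul
After 4 (nextSibling): header
After 5 (previousSibling): ul
After 6 (firstChild): li
After 7 (firstChild): form
After 8 (parentNode): li
After 9 (lastChild): form

Answer: invalid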